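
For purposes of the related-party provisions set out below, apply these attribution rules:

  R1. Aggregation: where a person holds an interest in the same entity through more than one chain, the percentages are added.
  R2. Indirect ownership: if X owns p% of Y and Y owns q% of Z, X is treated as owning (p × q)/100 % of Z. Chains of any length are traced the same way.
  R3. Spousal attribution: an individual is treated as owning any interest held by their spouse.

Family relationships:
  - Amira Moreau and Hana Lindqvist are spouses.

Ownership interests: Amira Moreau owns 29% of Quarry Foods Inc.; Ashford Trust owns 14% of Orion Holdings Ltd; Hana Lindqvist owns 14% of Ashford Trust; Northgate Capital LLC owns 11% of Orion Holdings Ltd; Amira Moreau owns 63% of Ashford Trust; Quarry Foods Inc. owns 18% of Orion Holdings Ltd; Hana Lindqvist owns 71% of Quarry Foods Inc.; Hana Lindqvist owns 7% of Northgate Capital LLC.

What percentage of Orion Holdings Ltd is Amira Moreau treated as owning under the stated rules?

By spousal attribution (R3), Amira Moreau is treated as also owning Hana Lindqvist's interest in Quarry Foods Inc, giving 29% + 71% = 100%.
By spousal attribution (R3), Amira Moreau is treated as also owning Hana Lindqvist's interest in Ashford Trust, giving 63% + 14% = 77%.
By spousal attribution (R3), Amira Moreau is treated as owning Hana Lindqvist's 7% interest in Northgate Capital LLC.
Chain via Quarry Foods Inc. (R2): 100% × 18% = 18% of Orion Holdings Ltd.
Chain via Ashford Trust (R2): 77% × 14% = 10.78% of Orion Holdings Ltd.
Chain via Northgate Capital LLC (R2): 7% × 11% = 0.77% of Orion Holdings Ltd.
Aggregating (R1): 18% + 10.78% + 0.77% = 29.55%.

29.55%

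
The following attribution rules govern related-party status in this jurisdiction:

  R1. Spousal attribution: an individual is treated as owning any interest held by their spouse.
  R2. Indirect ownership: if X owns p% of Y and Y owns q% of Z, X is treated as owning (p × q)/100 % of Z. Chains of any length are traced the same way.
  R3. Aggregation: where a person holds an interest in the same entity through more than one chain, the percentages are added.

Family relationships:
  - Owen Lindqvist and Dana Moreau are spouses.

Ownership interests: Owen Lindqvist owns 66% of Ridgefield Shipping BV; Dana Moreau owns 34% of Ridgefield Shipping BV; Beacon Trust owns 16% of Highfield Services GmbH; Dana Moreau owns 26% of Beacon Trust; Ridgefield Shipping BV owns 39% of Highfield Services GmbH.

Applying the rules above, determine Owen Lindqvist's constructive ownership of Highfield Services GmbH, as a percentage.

43.16%

By spousal attribution (R1), Owen Lindqvist is treated as also owning Dana Moreau's interest in Ridgefield Shipping BV, giving 66% + 34% = 100%.
By spousal attribution (R1), Owen Lindqvist is treated as owning Dana Moreau's 26% interest in Beacon Trust.
Chain via Ridgefield Shipping BV (R2): 100% × 39% = 39% of Highfield Services GmbH.
Chain via Beacon Trust (R2): 26% × 16% = 4.16% of Highfield Services GmbH.
Aggregating (R3): 39% + 4.16% = 43.16%.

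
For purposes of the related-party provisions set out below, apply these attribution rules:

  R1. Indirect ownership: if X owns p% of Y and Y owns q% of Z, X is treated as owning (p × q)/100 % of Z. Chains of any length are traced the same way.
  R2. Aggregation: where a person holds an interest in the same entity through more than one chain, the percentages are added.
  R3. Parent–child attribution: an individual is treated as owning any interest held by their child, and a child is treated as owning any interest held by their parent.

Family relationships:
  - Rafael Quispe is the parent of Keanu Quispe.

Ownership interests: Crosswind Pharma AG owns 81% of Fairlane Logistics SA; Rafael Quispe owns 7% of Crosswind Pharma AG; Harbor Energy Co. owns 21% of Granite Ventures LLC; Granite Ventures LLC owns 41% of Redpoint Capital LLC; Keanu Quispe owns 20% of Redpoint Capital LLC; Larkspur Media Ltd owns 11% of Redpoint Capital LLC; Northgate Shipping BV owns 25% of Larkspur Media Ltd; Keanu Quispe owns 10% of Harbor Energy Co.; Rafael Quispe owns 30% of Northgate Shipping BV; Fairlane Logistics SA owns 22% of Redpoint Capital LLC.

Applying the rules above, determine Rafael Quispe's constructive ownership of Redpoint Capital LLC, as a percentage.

By parent–child attribution (R3), Rafael Quispe is treated as owning Keanu Quispe's 10% interest in Harbor Energy Co.
By parent–child attribution (R3), Rafael Quispe is treated as owning Keanu Quispe's 20% interest in Redpoint Capital LLC.
Chain via Crosswind Pharma AG → Fairlane Logistics SA (R1): 7% × 81% × 22% = 1.2474% of Redpoint Capital LLC.
Chain via Northgate Shipping BV → Larkspur Media Ltd (R1): 30% × 25% × 11% = 0.825% of Redpoint Capital LLC.
Chain via Harbor Energy Co. → Granite Ventures LLC (R1): 10% × 21% × 41% = 0.861% of Redpoint Capital LLC.
Direct interest in Redpoint Capital LLC: 20%.
Aggregating (R2): 1.2474% + 0.825% + 0.861% + 20% = 22.9334%.

22.9334%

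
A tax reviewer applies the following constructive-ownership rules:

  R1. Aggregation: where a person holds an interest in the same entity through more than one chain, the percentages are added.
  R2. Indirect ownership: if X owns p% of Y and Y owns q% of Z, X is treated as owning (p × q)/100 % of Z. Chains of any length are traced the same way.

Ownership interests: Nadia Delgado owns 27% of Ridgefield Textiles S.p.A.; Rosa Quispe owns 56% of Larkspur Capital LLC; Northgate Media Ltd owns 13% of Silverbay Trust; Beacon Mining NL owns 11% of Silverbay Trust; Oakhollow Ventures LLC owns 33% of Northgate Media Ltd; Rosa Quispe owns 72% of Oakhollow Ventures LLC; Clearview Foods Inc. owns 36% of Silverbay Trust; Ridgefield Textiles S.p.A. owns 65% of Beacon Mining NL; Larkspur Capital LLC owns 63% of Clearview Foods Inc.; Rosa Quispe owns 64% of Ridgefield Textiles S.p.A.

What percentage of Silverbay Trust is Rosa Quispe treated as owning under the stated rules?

Chain via Ridgefield Textiles S.p.A. → Beacon Mining NL (R2): 64% × 65% × 11% = 4.576% of Silverbay Trust.
Chain via Larkspur Capital LLC → Clearview Foods Inc. (R2): 56% × 63% × 36% = 12.7008% of Silverbay Trust.
Chain via Oakhollow Ventures LLC → Northgate Media Ltd (R2): 72% × 33% × 13% = 3.0888% of Silverbay Trust.
Aggregating (R1): 4.576% + 12.7008% + 3.0888% = 20.3656%.

20.3656%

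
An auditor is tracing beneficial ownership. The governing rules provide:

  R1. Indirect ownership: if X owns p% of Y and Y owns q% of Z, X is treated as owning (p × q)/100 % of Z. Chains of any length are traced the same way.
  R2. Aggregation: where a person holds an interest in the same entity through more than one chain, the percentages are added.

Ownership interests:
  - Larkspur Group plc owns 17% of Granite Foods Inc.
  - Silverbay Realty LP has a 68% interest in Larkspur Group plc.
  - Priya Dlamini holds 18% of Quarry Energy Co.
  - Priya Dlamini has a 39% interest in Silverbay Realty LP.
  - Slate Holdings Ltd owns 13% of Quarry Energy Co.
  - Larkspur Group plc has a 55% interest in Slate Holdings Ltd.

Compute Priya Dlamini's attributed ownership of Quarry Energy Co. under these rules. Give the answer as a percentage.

19.89618%

Chain via Silverbay Realty LP → Larkspur Group plc → Slate Holdings Ltd (R1): 39% × 68% × 55% × 13% = 1.89618% of Quarry Energy Co.
Direct interest in Quarry Energy Co: 18%.
Aggregating (R2): 1.89618% + 18% = 19.89618%.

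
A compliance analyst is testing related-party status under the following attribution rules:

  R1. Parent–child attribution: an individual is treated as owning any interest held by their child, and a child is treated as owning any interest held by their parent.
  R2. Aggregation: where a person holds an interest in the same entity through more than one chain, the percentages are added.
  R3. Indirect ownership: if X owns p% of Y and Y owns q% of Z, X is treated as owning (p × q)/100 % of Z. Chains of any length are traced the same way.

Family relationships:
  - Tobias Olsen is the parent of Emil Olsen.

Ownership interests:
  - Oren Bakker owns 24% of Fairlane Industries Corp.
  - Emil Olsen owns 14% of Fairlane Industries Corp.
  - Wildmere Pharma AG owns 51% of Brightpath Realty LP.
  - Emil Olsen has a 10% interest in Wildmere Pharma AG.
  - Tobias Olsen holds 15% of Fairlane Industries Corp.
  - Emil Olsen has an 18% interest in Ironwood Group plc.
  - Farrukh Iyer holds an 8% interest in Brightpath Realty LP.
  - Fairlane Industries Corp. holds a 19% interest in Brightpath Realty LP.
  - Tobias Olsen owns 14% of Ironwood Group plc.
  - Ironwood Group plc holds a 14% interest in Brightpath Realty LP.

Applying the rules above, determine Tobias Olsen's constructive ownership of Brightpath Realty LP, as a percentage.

15.09%

By parent–child attribution (R1), Tobias Olsen is treated as also owning Emil Olsen's interest in Fairlane Industries Corp, giving 15% + 14% = 29%.
By parent–child attribution (R1), Tobias Olsen is treated as also owning Emil Olsen's interest in Ironwood Group plc, giving 14% + 18% = 32%.
By parent–child attribution (R1), Tobias Olsen is treated as owning Emil Olsen's 10% interest in Wildmere Pharma AG.
Chain via Fairlane Industries Corp. (R3): 29% × 19% = 5.51% of Brightpath Realty LP.
Chain via Ironwood Group plc (R3): 32% × 14% = 4.48% of Brightpath Realty LP.
Chain via Wildmere Pharma AG (R3): 10% × 51% = 5.1% of Brightpath Realty LP.
Aggregating (R2): 5.51% + 4.48% + 5.1% = 15.09%.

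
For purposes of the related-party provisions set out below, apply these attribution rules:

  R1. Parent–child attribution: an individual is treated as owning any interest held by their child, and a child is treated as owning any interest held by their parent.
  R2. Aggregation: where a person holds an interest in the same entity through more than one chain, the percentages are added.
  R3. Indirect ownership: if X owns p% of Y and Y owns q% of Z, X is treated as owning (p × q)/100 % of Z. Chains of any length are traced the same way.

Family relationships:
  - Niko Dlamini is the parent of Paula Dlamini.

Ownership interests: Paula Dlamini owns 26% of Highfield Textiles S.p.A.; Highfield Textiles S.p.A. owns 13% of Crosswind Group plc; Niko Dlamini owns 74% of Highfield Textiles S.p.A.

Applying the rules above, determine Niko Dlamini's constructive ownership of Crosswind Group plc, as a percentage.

By parent–child attribution (R1), Niko Dlamini is treated as also owning Paula Dlamini's interest in Highfield Textiles S.p.A, giving 74% + 26% = 100%.
Chain via Highfield Textiles S.p.A. (R3): 100% × 13% = 13% of Crosswind Group plc.

13%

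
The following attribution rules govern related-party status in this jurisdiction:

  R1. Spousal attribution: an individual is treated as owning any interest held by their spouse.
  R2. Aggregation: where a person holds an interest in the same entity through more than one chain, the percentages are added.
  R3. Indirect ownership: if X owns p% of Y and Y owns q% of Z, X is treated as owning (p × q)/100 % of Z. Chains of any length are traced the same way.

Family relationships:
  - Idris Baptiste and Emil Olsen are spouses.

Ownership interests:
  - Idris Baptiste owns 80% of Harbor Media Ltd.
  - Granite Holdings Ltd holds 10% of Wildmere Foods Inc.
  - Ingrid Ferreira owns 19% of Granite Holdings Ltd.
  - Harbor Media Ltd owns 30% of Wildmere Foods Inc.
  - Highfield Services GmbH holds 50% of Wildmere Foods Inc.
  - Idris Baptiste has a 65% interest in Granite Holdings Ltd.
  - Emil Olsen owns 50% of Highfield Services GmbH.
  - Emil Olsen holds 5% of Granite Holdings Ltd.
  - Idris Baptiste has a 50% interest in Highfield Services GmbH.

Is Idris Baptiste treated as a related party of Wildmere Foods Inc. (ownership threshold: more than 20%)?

By spousal attribution (R1), Idris Baptiste is treated as also owning Emil Olsen's interest in Granite Holdings Ltd, giving 65% + 5% = 70%.
By spousal attribution (R1), Idris Baptiste is treated as also owning Emil Olsen's interest in Highfield Services GmbH, giving 50% + 50% = 100%.
Chain via Granite Holdings Ltd (R3): 70% × 10% = 7% of Wildmere Foods Inc.
Chain via Highfield Services GmbH (R3): 100% × 50% = 50% of Wildmere Foods Inc.
Chain via Harbor Media Ltd (R3): 80% × 30% = 24% of Wildmere Foods Inc.
Aggregating (R2): 7% + 50% + 24% = 81%.
81% exceeds the 20% threshold, so Idris is a related party to Wildmere Foods Inc.

Yes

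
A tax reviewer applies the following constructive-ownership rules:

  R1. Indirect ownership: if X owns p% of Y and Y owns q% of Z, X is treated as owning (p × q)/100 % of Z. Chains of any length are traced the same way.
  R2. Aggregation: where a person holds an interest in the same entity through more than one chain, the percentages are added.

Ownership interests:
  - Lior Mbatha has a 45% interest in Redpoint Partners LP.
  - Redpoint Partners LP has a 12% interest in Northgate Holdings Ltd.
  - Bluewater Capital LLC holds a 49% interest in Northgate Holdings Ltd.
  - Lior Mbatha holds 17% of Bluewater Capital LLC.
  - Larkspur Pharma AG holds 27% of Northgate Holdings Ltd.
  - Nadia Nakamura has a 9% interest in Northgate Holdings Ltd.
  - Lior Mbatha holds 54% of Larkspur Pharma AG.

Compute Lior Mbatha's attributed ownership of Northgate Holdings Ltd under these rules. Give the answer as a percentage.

Chain via Larkspur Pharma AG (R1): 54% × 27% = 14.58% of Northgate Holdings Ltd.
Chain via Bluewater Capital LLC (R1): 17% × 49% = 8.33% of Northgate Holdings Ltd.
Chain via Redpoint Partners LP (R1): 45% × 12% = 5.4% of Northgate Holdings Ltd.
Aggregating (R2): 14.58% + 8.33% + 5.4% = 28.31%.

28.31%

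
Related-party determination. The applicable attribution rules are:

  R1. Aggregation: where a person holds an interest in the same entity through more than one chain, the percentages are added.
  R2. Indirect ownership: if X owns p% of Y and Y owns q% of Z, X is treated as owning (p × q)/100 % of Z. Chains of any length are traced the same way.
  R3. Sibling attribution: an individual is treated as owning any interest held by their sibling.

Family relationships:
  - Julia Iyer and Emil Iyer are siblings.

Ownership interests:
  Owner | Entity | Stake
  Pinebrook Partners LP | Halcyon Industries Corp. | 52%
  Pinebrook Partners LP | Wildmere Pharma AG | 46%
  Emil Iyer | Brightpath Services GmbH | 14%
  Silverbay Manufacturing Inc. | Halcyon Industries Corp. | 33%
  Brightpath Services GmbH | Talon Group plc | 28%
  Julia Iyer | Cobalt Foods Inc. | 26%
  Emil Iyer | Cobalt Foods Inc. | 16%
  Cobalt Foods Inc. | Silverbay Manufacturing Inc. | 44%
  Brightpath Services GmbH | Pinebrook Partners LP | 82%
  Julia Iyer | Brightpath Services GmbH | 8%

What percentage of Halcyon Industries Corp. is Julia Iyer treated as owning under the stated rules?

15.4792%

By sibling attribution (R3), Julia Iyer is treated as also owning Emil Iyer's interest in Brightpath Services GmbH, giving 8% + 14% = 22%.
By sibling attribution (R3), Julia Iyer is treated as also owning Emil Iyer's interest in Cobalt Foods Inc, giving 26% + 16% = 42%.
Chain via Brightpath Services GmbH → Pinebrook Partners LP (R2): 22% × 82% × 52% = 9.3808% of Halcyon Industries Corp.
Chain via Cobalt Foods Inc. → Silverbay Manufacturing Inc. (R2): 42% × 44% × 33% = 6.0984% of Halcyon Industries Corp.
Aggregating (R1): 9.3808% + 6.0984% = 15.4792%.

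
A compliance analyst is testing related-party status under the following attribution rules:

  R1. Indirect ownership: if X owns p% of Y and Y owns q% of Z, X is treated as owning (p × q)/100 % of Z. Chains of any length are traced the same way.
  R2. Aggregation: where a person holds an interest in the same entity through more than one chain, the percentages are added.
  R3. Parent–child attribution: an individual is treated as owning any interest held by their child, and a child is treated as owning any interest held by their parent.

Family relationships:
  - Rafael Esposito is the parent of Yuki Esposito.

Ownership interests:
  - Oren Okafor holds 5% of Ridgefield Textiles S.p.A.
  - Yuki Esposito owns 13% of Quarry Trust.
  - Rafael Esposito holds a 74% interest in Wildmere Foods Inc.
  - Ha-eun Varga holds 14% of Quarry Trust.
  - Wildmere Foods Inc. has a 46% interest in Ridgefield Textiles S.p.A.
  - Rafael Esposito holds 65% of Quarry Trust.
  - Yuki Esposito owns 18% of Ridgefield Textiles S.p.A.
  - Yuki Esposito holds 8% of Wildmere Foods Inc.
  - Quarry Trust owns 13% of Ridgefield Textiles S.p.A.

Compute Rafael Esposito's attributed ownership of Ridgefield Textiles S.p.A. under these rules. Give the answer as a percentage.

By parent–child attribution (R3), Rafael Esposito is treated as also owning Yuki Esposito's interest in Quarry Trust, giving 65% + 13% = 78%.
By parent–child attribution (R3), Rafael Esposito is treated as also owning Yuki Esposito's interest in Wildmere Foods Inc, giving 74% + 8% = 82%.
By parent–child attribution (R3), Rafael Esposito is treated as owning Yuki Esposito's 18% interest in Ridgefield Textiles S.p.A.
Chain via Quarry Trust (R1): 78% × 13% = 10.14% of Ridgefield Textiles S.p.A.
Chain via Wildmere Foods Inc. (R1): 82% × 46% = 37.72% of Ridgefield Textiles S.p.A.
Direct interest in Ridgefield Textiles S.p.A: 18%.
Aggregating (R2): 10.14% + 37.72% + 18% = 65.86%.

65.86%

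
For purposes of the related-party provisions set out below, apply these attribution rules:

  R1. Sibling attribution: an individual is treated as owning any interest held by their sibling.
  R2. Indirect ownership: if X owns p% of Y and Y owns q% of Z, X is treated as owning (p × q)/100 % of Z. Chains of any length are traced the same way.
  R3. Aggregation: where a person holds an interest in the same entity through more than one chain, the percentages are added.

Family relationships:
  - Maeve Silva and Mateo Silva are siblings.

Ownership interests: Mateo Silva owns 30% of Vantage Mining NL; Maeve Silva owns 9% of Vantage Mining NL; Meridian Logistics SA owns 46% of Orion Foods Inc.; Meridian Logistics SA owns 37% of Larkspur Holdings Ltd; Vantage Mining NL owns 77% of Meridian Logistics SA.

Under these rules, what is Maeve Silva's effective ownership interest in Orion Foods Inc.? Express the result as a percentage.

By sibling attribution (R1), Maeve Silva is treated as also owning Mateo Silva's interest in Vantage Mining NL, giving 9% + 30% = 39%.
Chain via Vantage Mining NL → Meridian Logistics SA (R2): 39% × 77% × 46% = 13.8138% of Orion Foods Inc.

13.8138%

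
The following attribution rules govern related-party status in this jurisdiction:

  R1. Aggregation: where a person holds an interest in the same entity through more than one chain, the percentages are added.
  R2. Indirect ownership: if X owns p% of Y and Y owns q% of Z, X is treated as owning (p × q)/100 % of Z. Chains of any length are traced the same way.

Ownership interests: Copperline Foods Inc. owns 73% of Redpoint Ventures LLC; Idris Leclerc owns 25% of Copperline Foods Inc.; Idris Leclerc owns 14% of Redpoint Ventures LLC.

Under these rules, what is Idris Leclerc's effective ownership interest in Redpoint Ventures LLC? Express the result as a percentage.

32.25%

Chain via Copperline Foods Inc. (R2): 25% × 73% = 18.25% of Redpoint Ventures LLC.
Direct interest in Redpoint Ventures LLC: 14%.
Aggregating (R1): 18.25% + 14% = 32.25%.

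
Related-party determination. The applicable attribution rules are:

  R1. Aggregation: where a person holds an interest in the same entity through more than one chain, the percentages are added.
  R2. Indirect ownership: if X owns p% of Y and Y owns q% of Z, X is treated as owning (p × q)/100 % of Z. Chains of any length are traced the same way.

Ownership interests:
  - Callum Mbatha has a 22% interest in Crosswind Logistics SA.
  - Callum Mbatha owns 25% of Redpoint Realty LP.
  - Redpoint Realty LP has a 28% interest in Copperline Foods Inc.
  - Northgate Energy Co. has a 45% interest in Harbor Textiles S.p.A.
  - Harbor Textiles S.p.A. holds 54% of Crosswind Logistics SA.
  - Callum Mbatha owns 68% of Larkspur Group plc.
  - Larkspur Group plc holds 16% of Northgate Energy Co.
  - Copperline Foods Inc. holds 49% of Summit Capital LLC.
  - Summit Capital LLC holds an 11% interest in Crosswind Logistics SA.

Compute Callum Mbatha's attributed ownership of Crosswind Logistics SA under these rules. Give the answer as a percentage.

25.02114%

Chain via Larkspur Group plc → Northgate Energy Co. → Harbor Textiles S.p.A. (R2): 68% × 16% × 45% × 54% = 2.64384% of Crosswind Logistics SA.
Chain via Redpoint Realty LP → Copperline Foods Inc. → Summit Capital LLC (R2): 25% × 28% × 49% × 11% = 0.3773% of Crosswind Logistics SA.
Direct interest in Crosswind Logistics SA: 22%.
Aggregating (R1): 2.64384% + 0.3773% + 22% = 25.02114%.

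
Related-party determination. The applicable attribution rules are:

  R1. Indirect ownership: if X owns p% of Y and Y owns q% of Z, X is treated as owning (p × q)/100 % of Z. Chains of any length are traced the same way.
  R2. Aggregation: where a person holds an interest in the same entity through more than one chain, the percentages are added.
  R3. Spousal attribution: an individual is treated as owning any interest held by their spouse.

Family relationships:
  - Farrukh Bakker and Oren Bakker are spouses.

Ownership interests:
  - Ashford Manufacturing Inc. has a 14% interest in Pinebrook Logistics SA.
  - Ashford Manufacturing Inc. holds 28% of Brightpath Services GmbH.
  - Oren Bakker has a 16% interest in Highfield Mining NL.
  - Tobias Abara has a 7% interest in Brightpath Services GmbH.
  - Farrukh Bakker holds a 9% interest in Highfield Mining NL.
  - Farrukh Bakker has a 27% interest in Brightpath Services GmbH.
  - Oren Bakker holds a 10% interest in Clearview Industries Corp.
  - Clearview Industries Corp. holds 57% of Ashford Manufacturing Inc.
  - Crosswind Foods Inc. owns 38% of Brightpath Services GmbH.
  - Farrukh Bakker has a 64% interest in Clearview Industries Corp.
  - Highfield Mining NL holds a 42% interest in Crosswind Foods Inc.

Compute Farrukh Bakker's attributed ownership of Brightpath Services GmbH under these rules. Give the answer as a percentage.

42.8004%

By spousal attribution (R3), Farrukh Bakker is treated as also owning Oren Bakker's interest in Highfield Mining NL, giving 9% + 16% = 25%.
By spousal attribution (R3), Farrukh Bakker is treated as also owning Oren Bakker's interest in Clearview Industries Corp, giving 64% + 10% = 74%.
Chain via Highfield Mining NL → Crosswind Foods Inc. (R1): 25% × 42% × 38% = 3.99% of Brightpath Services GmbH.
Chain via Clearview Industries Corp. → Ashford Manufacturing Inc. (R1): 74% × 57% × 28% = 11.8104% of Brightpath Services GmbH.
Direct interest in Brightpath Services GmbH: 27%.
Aggregating (R2): 3.99% + 11.8104% + 27% = 42.8004%.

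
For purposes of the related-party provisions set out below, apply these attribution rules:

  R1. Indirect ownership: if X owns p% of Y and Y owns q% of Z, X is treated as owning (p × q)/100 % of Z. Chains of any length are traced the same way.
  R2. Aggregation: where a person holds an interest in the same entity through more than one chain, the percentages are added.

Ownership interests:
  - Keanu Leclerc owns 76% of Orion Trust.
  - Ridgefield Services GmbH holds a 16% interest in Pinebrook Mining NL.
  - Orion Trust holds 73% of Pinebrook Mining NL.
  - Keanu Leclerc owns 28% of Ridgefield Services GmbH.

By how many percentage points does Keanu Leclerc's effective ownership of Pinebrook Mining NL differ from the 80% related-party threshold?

20.04

Chain via Orion Trust (R1): 76% × 73% = 55.48% of Pinebrook Mining NL.
Chain via Ridgefield Services GmbH (R1): 28% × 16% = 4.48% of Pinebrook Mining NL.
Aggregating (R2): 55.48% + 4.48% = 59.96%.
59.96% falls short of the 80% threshold by 20.04 percentage points.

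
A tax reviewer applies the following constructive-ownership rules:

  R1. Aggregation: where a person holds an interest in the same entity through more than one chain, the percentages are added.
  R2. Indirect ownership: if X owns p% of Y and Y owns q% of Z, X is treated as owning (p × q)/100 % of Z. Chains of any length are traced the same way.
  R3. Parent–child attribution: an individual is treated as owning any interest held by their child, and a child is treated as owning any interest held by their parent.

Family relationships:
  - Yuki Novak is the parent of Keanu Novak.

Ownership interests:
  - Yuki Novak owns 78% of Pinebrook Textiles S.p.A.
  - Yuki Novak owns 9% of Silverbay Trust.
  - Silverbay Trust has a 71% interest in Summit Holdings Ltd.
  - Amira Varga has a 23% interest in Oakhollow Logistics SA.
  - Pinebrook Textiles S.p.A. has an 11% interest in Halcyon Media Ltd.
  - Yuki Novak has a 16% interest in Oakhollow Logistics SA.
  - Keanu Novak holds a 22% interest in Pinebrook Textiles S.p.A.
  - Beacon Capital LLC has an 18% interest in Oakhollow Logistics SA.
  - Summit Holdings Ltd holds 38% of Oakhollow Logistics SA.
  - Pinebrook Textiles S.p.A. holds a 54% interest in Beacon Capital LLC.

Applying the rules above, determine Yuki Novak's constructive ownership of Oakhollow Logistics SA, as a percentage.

By parent–child attribution (R3), Yuki Novak is treated as also owning Keanu Novak's interest in Pinebrook Textiles S.p.A, giving 78% + 22% = 100%.
Chain via Pinebrook Textiles S.p.A. → Beacon Capital LLC (R2): 100% × 54% × 18% = 9.72% of Oakhollow Logistics SA.
Chain via Silverbay Trust → Summit Holdings Ltd (R2): 9% × 71% × 38% = 2.4282% of Oakhollow Logistics SA.
Direct interest in Oakhollow Logistics SA: 16%.
Aggregating (R1): 9.72% + 2.4282% + 16% = 28.1482%.

28.1482%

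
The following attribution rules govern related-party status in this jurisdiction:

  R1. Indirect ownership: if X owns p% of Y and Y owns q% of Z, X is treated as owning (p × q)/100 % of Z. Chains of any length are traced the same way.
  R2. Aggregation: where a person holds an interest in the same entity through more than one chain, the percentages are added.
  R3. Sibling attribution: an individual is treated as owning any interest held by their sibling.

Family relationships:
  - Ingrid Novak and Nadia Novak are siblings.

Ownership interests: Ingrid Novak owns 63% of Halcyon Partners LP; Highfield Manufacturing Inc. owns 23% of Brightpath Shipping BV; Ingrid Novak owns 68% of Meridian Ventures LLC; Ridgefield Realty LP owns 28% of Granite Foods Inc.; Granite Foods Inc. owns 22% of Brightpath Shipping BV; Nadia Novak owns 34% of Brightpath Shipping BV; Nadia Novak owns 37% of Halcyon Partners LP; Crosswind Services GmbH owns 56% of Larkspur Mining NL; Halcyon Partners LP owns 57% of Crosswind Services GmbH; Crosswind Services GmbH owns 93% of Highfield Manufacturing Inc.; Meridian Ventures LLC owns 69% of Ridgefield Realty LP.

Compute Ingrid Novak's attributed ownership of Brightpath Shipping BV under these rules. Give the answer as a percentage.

49.082572%

By sibling attribution (R3), Ingrid Novak is treated as also owning Nadia Novak's interest in Halcyon Partners LP, giving 63% + 37% = 100%.
By sibling attribution (R3), Ingrid Novak is treated as owning Nadia Novak's 34% interest in Brightpath Shipping BV.
Chain via Halcyon Partners LP → Crosswind Services GmbH → Highfield Manufacturing Inc. (R1): 100% × 57% × 93% × 23% = 12.1923% of Brightpath Shipping BV.
Chain via Meridian Ventures LLC → Ridgefield Realty LP → Granite Foods Inc. (R1): 68% × 69% × 28% × 22% = 2.890272% of Brightpath Shipping BV.
Direct interest in Brightpath Shipping BV: 34%.
Aggregating (R2): 12.1923% + 2.890272% + 34% = 49.082572%.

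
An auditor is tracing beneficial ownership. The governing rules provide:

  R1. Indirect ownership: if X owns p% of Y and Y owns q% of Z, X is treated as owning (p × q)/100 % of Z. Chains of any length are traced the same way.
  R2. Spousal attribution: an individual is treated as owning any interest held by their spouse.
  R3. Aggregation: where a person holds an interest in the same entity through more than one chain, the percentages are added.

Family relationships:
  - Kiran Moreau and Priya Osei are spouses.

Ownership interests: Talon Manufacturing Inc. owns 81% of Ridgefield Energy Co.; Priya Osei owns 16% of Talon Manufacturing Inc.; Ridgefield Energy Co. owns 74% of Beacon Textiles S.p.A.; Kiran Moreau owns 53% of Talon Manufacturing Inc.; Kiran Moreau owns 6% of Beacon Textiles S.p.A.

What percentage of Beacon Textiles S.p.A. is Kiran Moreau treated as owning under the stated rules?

47.3586%

By spousal attribution (R2), Kiran Moreau is treated as also owning Priya Osei's interest in Talon Manufacturing Inc, giving 53% + 16% = 69%.
Chain via Talon Manufacturing Inc. → Ridgefield Energy Co. (R1): 69% × 81% × 74% = 41.3586% of Beacon Textiles S.p.A.
Direct interest in Beacon Textiles S.p.A: 6%.
Aggregating (R3): 41.3586% + 6% = 47.3586%.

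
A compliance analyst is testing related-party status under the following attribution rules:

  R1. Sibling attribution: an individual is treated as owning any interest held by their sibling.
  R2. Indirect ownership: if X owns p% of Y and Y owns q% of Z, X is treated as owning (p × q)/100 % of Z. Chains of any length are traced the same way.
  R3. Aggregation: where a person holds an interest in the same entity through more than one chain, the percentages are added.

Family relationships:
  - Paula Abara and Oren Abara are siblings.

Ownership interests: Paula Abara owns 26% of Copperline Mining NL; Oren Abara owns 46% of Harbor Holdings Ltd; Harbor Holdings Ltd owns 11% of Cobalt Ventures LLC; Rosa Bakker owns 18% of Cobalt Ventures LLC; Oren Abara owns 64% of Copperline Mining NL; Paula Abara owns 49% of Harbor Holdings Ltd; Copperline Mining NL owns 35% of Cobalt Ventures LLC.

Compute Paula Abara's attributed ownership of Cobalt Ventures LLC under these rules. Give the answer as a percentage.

By sibling attribution (R1), Paula Abara is treated as also owning Oren Abara's interest in Harbor Holdings Ltd, giving 49% + 46% = 95%.
By sibling attribution (R1), Paula Abara is treated as also owning Oren Abara's interest in Copperline Mining NL, giving 26% + 64% = 90%.
Chain via Harbor Holdings Ltd (R2): 95% × 11% = 10.45% of Cobalt Ventures LLC.
Chain via Copperline Mining NL (R2): 90% × 35% = 31.5% of Cobalt Ventures LLC.
Aggregating (R3): 10.45% + 31.5% = 41.95%.

41.95%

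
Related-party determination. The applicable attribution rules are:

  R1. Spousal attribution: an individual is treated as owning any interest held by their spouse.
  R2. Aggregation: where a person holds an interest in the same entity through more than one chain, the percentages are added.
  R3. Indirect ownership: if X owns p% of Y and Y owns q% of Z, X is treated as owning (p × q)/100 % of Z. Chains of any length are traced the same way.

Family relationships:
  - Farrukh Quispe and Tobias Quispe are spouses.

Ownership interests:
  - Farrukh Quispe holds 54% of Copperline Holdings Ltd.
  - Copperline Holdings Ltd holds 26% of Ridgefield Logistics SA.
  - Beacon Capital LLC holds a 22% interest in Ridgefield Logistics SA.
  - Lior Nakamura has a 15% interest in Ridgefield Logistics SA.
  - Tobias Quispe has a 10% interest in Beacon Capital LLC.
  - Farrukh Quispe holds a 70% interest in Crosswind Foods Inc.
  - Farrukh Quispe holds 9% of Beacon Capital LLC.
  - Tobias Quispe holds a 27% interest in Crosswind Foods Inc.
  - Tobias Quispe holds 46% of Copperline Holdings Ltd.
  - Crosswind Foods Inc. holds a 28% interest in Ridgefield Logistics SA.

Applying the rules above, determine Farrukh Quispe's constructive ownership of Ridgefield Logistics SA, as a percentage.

57.34%

By spousal attribution (R1), Farrukh Quispe is treated as also owning Tobias Quispe's interest in Crosswind Foods Inc, giving 70% + 27% = 97%.
By spousal attribution (R1), Farrukh Quispe is treated as also owning Tobias Quispe's interest in Copperline Holdings Ltd, giving 54% + 46% = 100%.
By spousal attribution (R1), Farrukh Quispe is treated as also owning Tobias Quispe's interest in Beacon Capital LLC, giving 9% + 10% = 19%.
Chain via Crosswind Foods Inc. (R3): 97% × 28% = 27.16% of Ridgefield Logistics SA.
Chain via Copperline Holdings Ltd (R3): 100% × 26% = 26% of Ridgefield Logistics SA.
Chain via Beacon Capital LLC (R3): 19% × 22% = 4.18% of Ridgefield Logistics SA.
Aggregating (R2): 27.16% + 26% + 4.18% = 57.34%.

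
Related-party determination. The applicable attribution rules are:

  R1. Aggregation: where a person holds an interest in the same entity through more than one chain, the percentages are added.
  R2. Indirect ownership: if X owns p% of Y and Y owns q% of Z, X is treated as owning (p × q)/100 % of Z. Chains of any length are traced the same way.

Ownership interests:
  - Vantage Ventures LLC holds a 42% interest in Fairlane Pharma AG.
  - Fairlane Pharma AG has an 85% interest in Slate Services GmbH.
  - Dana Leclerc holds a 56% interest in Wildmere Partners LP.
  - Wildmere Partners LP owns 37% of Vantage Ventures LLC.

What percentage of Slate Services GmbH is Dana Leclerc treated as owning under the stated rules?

7.39704%

Chain via Wildmere Partners LP → Vantage Ventures LLC → Fairlane Pharma AG (R2): 56% × 37% × 42% × 85% = 7.39704% of Slate Services GmbH.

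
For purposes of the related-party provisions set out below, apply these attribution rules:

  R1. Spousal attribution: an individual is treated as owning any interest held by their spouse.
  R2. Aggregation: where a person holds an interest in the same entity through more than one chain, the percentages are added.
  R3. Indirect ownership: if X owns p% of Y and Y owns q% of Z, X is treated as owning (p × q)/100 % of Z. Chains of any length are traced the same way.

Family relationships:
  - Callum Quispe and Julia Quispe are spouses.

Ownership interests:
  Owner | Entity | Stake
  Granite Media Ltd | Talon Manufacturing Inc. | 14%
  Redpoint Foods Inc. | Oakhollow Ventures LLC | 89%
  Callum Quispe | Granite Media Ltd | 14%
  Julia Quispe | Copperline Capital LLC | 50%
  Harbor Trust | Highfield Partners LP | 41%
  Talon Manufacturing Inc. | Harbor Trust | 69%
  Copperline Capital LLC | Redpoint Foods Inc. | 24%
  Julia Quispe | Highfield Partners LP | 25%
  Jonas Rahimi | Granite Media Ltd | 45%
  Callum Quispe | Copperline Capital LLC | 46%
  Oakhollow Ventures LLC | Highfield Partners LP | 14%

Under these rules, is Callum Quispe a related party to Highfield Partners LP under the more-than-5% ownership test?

By spousal attribution (R1), Callum Quispe is treated as also owning Julia Quispe's interest in Copperline Capital LLC, giving 46% + 50% = 96%.
By spousal attribution (R1), Callum Quispe is treated as owning Julia Quispe's 25% interest in Highfield Partners LP.
Chain via Granite Media Ltd → Talon Manufacturing Inc. → Harbor Trust (R3): 14% × 14% × 69% × 41% = 0.554484% of Highfield Partners LP.
Chain via Copperline Capital LLC → Redpoint Foods Inc. → Oakhollow Ventures LLC (R3): 96% × 24% × 89% × 14% = 2.870784% of Highfield Partners LP.
Direct interest in Highfield Partners LP: 25%.
Aggregating (R2): 0.554484% + 2.870784% + 25% = 28.425268%.
28.425268% exceeds the 5% threshold, so Callum is a related party to Highfield Partners LP.

Yes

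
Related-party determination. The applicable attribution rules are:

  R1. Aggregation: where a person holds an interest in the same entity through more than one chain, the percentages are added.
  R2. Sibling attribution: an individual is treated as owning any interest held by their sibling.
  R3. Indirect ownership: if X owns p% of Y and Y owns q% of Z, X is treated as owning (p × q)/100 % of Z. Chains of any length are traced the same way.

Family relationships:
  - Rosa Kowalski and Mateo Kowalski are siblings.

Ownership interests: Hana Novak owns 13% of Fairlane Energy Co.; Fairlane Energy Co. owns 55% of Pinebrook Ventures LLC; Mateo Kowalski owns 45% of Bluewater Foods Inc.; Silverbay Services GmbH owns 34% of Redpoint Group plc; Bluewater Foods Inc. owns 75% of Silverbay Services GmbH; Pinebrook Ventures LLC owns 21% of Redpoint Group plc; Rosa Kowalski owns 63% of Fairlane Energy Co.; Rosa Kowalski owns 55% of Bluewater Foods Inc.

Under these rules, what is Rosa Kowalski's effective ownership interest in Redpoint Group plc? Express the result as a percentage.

By sibling attribution (R2), Rosa Kowalski is treated as also owning Mateo Kowalski's interest in Bluewater Foods Inc, giving 55% + 45% = 100%.
Chain via Fairlane Energy Co. → Pinebrook Ventures LLC (R3): 63% × 55% × 21% = 7.2765% of Redpoint Group plc.
Chain via Bluewater Foods Inc. → Silverbay Services GmbH (R3): 100% × 75% × 34% = 25.5% of Redpoint Group plc.
Aggregating (R1): 7.2765% + 25.5% = 32.7765%.

32.7765%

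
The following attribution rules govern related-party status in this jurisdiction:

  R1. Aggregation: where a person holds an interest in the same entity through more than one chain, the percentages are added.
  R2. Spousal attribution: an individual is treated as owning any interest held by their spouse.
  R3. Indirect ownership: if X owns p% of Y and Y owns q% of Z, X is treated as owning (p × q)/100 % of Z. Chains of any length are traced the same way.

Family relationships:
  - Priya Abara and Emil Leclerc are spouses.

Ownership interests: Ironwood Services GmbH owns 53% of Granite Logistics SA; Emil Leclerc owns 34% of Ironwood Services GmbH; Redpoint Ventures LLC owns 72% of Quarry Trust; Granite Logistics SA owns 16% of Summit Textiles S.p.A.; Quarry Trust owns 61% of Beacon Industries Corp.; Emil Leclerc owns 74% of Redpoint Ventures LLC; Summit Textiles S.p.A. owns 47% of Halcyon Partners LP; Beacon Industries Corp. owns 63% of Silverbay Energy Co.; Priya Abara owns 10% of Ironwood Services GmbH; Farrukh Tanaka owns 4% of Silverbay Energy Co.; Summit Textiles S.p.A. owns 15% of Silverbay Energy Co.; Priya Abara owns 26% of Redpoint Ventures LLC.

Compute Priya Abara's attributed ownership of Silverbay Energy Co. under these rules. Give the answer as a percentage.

28.22928%

By spousal attribution (R2), Priya Abara is treated as also owning Emil Leclerc's interest in Ironwood Services GmbH, giving 10% + 34% = 44%.
By spousal attribution (R2), Priya Abara is treated as also owning Emil Leclerc's interest in Redpoint Ventures LLC, giving 26% + 74% = 100%.
Chain via Ironwood Services GmbH → Granite Logistics SA → Summit Textiles S.p.A. (R3): 44% × 53% × 16% × 15% = 0.55968% of Silverbay Energy Co.
Chain via Redpoint Ventures LLC → Quarry Trust → Beacon Industries Corp. (R3): 100% × 72% × 61% × 63% = 27.6696% of Silverbay Energy Co.
Aggregating (R1): 0.55968% + 27.6696% = 28.22928%.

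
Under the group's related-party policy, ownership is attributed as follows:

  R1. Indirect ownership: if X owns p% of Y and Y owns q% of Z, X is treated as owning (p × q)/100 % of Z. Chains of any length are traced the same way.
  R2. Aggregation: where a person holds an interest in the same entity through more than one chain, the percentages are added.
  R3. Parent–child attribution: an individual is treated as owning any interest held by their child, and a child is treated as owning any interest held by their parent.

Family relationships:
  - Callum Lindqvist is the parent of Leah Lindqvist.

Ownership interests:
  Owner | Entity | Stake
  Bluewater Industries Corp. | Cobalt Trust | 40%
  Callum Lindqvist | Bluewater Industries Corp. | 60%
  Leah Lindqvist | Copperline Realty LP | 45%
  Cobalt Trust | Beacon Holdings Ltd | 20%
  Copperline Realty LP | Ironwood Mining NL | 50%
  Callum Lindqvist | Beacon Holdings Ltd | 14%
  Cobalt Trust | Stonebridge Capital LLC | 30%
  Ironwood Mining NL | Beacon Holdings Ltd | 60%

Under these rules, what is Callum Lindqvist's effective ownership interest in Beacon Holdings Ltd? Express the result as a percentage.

32.3%

By parent–child attribution (R3), Callum Lindqvist is treated as owning Leah Lindqvist's 45% interest in Copperline Realty LP.
Chain via Bluewater Industries Corp. → Cobalt Trust (R1): 60% × 40% × 20% = 4.8% of Beacon Holdings Ltd.
Direct interest in Beacon Holdings Ltd: 14%.
Chain via Copperline Realty LP → Ironwood Mining NL (R1): 45% × 50% × 60% = 13.5% of Beacon Holdings Ltd.
Aggregating (R2): 4.8% + 14% + 13.5% = 32.3%.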